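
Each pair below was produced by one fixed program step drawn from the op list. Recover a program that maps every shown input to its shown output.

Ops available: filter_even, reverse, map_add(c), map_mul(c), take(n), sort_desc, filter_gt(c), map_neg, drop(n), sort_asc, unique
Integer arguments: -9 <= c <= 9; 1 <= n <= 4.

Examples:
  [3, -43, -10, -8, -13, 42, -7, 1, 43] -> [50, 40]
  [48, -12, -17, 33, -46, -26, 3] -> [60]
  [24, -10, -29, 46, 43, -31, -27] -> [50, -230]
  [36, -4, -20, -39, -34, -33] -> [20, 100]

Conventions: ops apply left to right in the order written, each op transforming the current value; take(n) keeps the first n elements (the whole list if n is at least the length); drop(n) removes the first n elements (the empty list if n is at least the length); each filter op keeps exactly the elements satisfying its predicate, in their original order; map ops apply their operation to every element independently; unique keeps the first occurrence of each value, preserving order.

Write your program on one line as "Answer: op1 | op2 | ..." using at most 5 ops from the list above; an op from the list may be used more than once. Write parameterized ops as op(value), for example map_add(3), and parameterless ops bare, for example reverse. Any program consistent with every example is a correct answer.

map_mul(-5) | drop(1) | take(3) | filter_even

Check, running the answer program on each example:
  [3, -43, -10, -8, -13, 42, -7, 1, 43] -> [-15, 215, 50, 40, 65, -210, 35, -5, -215] -> [215, 50, 40, 65, -210, 35, -5, -215] -> [215, 50, 40] -> [50, 40]
  [48, -12, -17, 33, -46, -26, 3] -> [-240, 60, 85, -165, 230, 130, -15] -> [60, 85, -165, 230, 130, -15] -> [60, 85, -165] -> [60]
  [24, -10, -29, 46, 43, -31, -27] -> [-120, 50, 145, -230, -215, 155, 135] -> [50, 145, -230, -215, 155, 135] -> [50, 145, -230] -> [50, -230]
  [36, -4, -20, -39, -34, -33] -> [-180, 20, 100, 195, 170, 165] -> [20, 100, 195, 170, 165] -> [20, 100, 195] -> [20, 100]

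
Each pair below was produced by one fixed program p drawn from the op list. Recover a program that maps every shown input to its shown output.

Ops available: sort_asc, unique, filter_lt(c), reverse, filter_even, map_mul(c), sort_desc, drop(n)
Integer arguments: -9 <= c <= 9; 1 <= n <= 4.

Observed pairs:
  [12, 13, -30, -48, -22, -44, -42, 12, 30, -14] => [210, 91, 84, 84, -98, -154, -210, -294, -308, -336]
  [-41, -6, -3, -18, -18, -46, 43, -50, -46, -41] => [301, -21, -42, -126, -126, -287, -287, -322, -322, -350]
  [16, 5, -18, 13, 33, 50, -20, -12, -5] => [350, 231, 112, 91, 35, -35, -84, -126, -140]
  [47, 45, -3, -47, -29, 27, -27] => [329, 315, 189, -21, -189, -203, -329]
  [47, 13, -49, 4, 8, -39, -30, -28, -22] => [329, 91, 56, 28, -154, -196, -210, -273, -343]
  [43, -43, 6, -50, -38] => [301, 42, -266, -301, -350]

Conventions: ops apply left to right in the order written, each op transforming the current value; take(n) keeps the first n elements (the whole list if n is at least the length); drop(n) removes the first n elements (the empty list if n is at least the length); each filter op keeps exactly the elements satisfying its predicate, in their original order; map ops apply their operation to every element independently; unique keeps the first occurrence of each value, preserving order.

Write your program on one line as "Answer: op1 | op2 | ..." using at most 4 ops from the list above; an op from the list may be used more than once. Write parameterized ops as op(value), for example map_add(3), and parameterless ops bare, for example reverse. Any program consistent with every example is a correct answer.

sort_asc | map_mul(7) | sort_desc

Check, running the answer program on each example:
  [12, 13, -30, -48, -22, -44, -42, 12, 30, -14] -> [-48, -44, -42, -30, -22, -14, 12, 12, 13, 30] -> [-336, -308, -294, -210, -154, -98, 84, 84, 91, 210] -> [210, 91, 84, 84, -98, -154, -210, -294, -308, -336]
  [-41, -6, -3, -18, -18, -46, 43, -50, -46, -41] -> [-50, -46, -46, -41, -41, -18, -18, -6, -3, 43] -> [-350, -322, -322, -287, -287, -126, -126, -42, -21, 301] -> [301, -21, -42, -126, -126, -287, -287, -322, -322, -350]
  [16, 5, -18, 13, 33, 50, -20, -12, -5] -> [-20, -18, -12, -5, 5, 13, 16, 33, 50] -> [-140, -126, -84, -35, 35, 91, 112, 231, 350] -> [350, 231, 112, 91, 35, -35, -84, -126, -140]
  [47, 45, -3, -47, -29, 27, -27] -> [-47, -29, -27, -3, 27, 45, 47] -> [-329, -203, -189, -21, 189, 315, 329] -> [329, 315, 189, -21, -189, -203, -329]
  [47, 13, -49, 4, 8, -39, -30, -28, -22] -> [-49, -39, -30, -28, -22, 4, 8, 13, 47] -> [-343, -273, -210, -196, -154, 28, 56, 91, 329] -> [329, 91, 56, 28, -154, -196, -210, -273, -343]
  [43, -43, 6, -50, -38] -> [-50, -43, -38, 6, 43] -> [-350, -301, -266, 42, 301] -> [301, 42, -266, -301, -350]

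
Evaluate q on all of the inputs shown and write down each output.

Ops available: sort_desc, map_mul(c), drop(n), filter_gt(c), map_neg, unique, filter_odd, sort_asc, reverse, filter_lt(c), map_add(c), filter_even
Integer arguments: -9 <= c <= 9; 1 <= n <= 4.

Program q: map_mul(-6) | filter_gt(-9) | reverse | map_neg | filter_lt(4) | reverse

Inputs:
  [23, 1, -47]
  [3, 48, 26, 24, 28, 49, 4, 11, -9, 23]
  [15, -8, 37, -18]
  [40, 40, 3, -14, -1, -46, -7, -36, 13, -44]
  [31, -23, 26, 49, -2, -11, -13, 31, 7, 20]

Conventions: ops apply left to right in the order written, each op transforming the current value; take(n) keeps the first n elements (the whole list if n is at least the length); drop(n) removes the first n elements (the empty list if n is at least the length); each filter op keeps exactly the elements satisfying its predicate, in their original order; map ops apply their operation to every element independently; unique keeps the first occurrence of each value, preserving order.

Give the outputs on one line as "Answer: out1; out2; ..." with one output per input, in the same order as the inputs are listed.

Execution, op by op:
  [23, 1, -47] -> [-138, -6, 282] -> [-6, 282] -> [282, -6] -> [-282, 6] -> [-282] -> [-282]
  [3, 48, 26, 24, 28, 49, 4, 11, -9, 23] -> [-18, -288, -156, -144, -168, -294, -24, -66, 54, -138] -> [54] -> [54] -> [-54] -> [-54] -> [-54]
  [15, -8, 37, -18] -> [-90, 48, -222, 108] -> [48, 108] -> [108, 48] -> [-108, -48] -> [-108, -48] -> [-48, -108]
  [40, 40, 3, -14, -1, -46, -7, -36, 13, -44] -> [-240, -240, -18, 84, 6, 276, 42, 216, -78, 264] -> [84, 6, 276, 42, 216, 264] -> [264, 216, 42, 276, 6, 84] -> [-264, -216, -42, -276, -6, -84] -> [-264, -216, -42, -276, -6, -84] -> [-84, -6, -276, -42, -216, -264]
  [31, -23, 26, 49, -2, -11, -13, 31, 7, 20] -> [-186, 138, -156, -294, 12, 66, 78, -186, -42, -120] -> [138, 12, 66, 78] -> [78, 66, 12, 138] -> [-78, -66, -12, -138] -> [-78, -66, -12, -138] -> [-138, -12, -66, -78]

[-282]; [-54]; [-48, -108]; [-84, -6, -276, -42, -216, -264]; [-138, -12, -66, -78]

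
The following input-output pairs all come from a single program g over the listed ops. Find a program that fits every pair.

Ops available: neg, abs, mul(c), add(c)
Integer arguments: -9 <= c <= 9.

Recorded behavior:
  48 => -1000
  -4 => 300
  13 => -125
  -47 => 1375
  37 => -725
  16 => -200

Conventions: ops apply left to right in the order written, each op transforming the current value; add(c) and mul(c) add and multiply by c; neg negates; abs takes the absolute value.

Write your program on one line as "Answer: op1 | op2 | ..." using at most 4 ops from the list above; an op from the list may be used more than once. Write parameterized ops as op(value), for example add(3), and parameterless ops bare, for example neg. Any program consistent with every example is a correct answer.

add(-8) | neg | mul(5) | mul(5)

Check, running the answer program on each example:
  48 -> 40 -> -40 -> -200 -> -1000
  -4 -> -12 -> 12 -> 60 -> 300
  13 -> 5 -> -5 -> -25 -> -125
  -47 -> -55 -> 55 -> 275 -> 1375
  37 -> 29 -> -29 -> -145 -> -725
  16 -> 8 -> -8 -> -40 -> -200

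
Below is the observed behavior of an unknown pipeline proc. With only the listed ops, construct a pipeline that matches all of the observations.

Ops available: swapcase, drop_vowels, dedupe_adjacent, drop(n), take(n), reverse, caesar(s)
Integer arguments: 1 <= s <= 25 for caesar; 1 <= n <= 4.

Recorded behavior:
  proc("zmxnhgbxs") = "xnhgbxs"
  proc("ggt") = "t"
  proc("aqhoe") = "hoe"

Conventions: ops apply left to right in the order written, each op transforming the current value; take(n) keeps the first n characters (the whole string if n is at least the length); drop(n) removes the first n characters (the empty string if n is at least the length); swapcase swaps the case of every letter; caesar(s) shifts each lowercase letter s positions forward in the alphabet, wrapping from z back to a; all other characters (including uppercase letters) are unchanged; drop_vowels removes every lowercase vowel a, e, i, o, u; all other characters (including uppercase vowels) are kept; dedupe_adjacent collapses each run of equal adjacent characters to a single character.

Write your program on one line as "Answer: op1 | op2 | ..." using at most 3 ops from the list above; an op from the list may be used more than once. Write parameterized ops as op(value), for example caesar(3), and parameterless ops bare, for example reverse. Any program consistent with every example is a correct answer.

drop(1) | drop(1)

Check, running the answer program on each example:
  "zmxnhgbxs" -> "mxnhgbxs" -> "xnhgbxs"
  "ggt" -> "gt" -> "t"
  "aqhoe" -> "qhoe" -> "hoe"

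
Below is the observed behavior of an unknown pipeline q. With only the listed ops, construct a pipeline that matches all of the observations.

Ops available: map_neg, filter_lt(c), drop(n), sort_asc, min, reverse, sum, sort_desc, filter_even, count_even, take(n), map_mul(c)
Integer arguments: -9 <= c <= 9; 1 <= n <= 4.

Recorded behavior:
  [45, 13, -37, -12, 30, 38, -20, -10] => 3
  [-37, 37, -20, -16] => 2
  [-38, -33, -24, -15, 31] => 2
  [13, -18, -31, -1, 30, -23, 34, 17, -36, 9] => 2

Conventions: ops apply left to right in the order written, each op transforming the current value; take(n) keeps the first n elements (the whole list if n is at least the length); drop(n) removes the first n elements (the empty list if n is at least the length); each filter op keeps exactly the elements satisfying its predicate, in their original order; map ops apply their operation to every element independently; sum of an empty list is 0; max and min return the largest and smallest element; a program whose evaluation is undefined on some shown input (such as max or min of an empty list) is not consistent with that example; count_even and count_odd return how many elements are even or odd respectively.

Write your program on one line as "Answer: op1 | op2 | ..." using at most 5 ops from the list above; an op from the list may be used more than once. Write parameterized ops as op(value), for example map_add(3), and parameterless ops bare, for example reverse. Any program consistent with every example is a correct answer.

map_neg | sort_asc | map_neg | filter_lt(-6) | count_even

Check, running the answer program on each example:
  [45, 13, -37, -12, 30, 38, -20, -10] -> [-45, -13, 37, 12, -30, -38, 20, 10] -> [-45, -38, -30, -13, 10, 12, 20, 37] -> [45, 38, 30, 13, -10, -12, -20, -37] -> [-10, -12, -20, -37] -> 3
  [-37, 37, -20, -16] -> [37, -37, 20, 16] -> [-37, 16, 20, 37] -> [37, -16, -20, -37] -> [-16, -20, -37] -> 2
  [-38, -33, -24, -15, 31] -> [38, 33, 24, 15, -31] -> [-31, 15, 24, 33, 38] -> [31, -15, -24, -33, -38] -> [-15, -24, -33, -38] -> 2
  [13, -18, -31, -1, 30, -23, 34, 17, -36, 9] -> [-13, 18, 31, 1, -30, 23, -34, -17, 36, -9] -> [-34, -30, -17, -13, -9, 1, 18, 23, 31, 36] -> [34, 30, 17, 13, 9, -1, -18, -23, -31, -36] -> [-18, -23, -31, -36] -> 2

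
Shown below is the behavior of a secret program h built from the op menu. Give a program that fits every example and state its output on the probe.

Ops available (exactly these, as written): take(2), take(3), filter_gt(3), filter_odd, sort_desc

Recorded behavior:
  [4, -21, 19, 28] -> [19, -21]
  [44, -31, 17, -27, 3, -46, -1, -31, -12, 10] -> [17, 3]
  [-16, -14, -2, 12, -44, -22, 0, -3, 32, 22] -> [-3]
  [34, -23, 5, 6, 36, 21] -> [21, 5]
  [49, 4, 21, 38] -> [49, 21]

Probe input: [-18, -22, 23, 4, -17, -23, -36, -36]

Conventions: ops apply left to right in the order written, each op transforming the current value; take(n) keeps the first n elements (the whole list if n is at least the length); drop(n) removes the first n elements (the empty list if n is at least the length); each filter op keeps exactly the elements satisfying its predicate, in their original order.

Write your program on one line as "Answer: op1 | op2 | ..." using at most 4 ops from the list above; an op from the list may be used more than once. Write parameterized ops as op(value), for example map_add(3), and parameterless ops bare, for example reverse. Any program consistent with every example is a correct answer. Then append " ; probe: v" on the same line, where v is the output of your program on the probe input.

sort_desc | filter_odd | take(2) ; probe: [23, -17]

Check, running the answer program on each example:
  [4, -21, 19, 28] -> [28, 19, 4, -21] -> [19, -21] -> [19, -21]
  [44, -31, 17, -27, 3, -46, -1, -31, -12, 10] -> [44, 17, 10, 3, -1, -12, -27, -31, -31, -46] -> [17, 3, -1, -27, -31, -31] -> [17, 3]
  [-16, -14, -2, 12, -44, -22, 0, -3, 32, 22] -> [32, 22, 12, 0, -2, -3, -14, -16, -22, -44] -> [-3] -> [-3]
  [34, -23, 5, 6, 36, 21] -> [36, 34, 21, 6, 5, -23] -> [21, 5, -23] -> [21, 5]
  [49, 4, 21, 38] -> [49, 38, 21, 4] -> [49, 21] -> [49, 21]
  probe: [-18, -22, 23, 4, -17, -23, -36, -36] -> [23, 4, -17, -18, -22, -23, -36, -36] -> [23, -17, -23] -> [23, -17]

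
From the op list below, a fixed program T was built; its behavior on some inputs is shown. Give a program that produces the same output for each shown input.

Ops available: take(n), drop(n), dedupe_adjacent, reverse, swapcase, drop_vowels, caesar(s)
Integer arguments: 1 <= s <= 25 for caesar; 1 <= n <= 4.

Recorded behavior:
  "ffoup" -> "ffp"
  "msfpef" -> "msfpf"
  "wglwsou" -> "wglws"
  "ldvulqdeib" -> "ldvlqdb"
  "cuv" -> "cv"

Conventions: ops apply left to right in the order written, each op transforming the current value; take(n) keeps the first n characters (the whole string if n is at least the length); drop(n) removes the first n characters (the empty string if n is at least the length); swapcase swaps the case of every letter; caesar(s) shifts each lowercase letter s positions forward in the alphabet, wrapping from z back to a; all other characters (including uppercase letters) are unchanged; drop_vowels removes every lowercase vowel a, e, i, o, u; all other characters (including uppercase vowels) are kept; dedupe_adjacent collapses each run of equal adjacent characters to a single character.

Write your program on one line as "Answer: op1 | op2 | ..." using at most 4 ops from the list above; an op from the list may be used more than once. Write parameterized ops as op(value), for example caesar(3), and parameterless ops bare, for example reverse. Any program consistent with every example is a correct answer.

reverse | drop_vowels | reverse

Check, running the answer program on each example:
  "ffoup" -> "puoff" -> "pff" -> "ffp"
  "msfpef" -> "fepfsm" -> "fpfsm" -> "msfpf"
  "wglwsou" -> "uoswlgw" -> "swlgw" -> "wglws"
  "ldvulqdeib" -> "biedqluvdl" -> "bdqlvdl" -> "ldvlqdb"
  "cuv" -> "vuc" -> "vc" -> "cv"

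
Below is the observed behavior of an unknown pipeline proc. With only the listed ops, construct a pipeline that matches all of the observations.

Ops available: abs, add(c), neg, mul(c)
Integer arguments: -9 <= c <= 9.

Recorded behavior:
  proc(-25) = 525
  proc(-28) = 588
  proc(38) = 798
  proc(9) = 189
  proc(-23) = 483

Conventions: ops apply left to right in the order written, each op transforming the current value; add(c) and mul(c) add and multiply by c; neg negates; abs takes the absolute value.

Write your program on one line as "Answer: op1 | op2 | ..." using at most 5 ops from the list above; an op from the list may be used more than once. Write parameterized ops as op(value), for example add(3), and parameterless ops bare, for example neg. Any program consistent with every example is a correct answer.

abs | mul(-3) | mul(7) | neg

Check, running the answer program on each example:
  -25 -> 25 -> -75 -> -525 -> 525
  -28 -> 28 -> -84 -> -588 -> 588
  38 -> 38 -> -114 -> -798 -> 798
  9 -> 9 -> -27 -> -189 -> 189
  -23 -> 23 -> -69 -> -483 -> 483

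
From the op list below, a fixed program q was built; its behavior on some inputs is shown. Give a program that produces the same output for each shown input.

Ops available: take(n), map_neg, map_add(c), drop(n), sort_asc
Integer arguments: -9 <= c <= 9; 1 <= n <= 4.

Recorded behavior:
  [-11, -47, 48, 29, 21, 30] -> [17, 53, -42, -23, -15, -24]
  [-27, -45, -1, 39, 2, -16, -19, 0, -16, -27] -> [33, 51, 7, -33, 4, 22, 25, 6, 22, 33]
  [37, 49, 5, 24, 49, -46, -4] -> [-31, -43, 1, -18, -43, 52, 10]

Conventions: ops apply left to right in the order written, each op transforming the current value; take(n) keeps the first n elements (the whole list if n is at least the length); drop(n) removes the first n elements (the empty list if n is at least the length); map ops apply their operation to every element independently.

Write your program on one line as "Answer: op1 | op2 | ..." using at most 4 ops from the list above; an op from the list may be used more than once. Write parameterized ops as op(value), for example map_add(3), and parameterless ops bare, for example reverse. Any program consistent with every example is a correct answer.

map_neg | map_add(3) | map_add(3)

Check, running the answer program on each example:
  [-11, -47, 48, 29, 21, 30] -> [11, 47, -48, -29, -21, -30] -> [14, 50, -45, -26, -18, -27] -> [17, 53, -42, -23, -15, -24]
  [-27, -45, -1, 39, 2, -16, -19, 0, -16, -27] -> [27, 45, 1, -39, -2, 16, 19, 0, 16, 27] -> [30, 48, 4, -36, 1, 19, 22, 3, 19, 30] -> [33, 51, 7, -33, 4, 22, 25, 6, 22, 33]
  [37, 49, 5, 24, 49, -46, -4] -> [-37, -49, -5, -24, -49, 46, 4] -> [-34, -46, -2, -21, -46, 49, 7] -> [-31, -43, 1, -18, -43, 52, 10]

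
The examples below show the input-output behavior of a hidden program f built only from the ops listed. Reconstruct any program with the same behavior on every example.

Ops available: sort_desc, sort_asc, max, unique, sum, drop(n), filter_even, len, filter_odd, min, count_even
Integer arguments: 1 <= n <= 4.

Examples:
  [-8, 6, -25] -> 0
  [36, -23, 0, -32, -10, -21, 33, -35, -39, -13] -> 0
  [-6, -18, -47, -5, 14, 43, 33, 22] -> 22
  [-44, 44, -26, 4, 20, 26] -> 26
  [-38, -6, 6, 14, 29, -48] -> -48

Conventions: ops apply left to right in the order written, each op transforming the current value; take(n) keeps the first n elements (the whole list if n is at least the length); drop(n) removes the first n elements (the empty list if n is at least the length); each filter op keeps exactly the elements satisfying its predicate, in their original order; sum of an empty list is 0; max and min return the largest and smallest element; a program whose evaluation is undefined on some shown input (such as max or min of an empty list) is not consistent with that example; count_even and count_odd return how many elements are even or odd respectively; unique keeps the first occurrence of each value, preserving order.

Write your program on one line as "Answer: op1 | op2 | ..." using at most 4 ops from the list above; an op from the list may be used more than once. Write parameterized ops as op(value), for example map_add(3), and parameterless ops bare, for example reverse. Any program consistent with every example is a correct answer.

drop(1) | drop(4) | filter_even | sum

Check, running the answer program on each example:
  [-8, 6, -25] -> [6, -25] -> [] -> [] -> 0
  [36, -23, 0, -32, -10, -21, 33, -35, -39, -13] -> [-23, 0, -32, -10, -21, 33, -35, -39, -13] -> [-21, 33, -35, -39, -13] -> [] -> 0
  [-6, -18, -47, -5, 14, 43, 33, 22] -> [-18, -47, -5, 14, 43, 33, 22] -> [43, 33, 22] -> [22] -> 22
  [-44, 44, -26, 4, 20, 26] -> [44, -26, 4, 20, 26] -> [26] -> [26] -> 26
  [-38, -6, 6, 14, 29, -48] -> [-6, 6, 14, 29, -48] -> [-48] -> [-48] -> -48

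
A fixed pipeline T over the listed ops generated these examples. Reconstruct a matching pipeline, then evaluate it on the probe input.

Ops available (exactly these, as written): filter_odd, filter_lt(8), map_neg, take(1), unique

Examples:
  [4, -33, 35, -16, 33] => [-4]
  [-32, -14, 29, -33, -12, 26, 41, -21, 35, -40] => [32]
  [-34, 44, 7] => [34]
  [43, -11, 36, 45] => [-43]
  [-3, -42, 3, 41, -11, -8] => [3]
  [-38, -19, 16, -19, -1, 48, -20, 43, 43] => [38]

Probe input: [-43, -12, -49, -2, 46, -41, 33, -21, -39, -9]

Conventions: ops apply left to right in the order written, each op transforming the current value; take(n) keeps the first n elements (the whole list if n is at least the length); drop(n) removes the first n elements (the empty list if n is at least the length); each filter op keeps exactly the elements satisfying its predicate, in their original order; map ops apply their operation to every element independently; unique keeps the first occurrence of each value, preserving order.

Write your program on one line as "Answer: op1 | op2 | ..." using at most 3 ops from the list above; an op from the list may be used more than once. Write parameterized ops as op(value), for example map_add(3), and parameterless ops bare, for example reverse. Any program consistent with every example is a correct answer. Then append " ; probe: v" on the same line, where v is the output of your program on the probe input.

take(1) | map_neg ; probe: [43]

Check, running the answer program on each example:
  [4, -33, 35, -16, 33] -> [4] -> [-4]
  [-32, -14, 29, -33, -12, 26, 41, -21, 35, -40] -> [-32] -> [32]
  [-34, 44, 7] -> [-34] -> [34]
  [43, -11, 36, 45] -> [43] -> [-43]
  [-3, -42, 3, 41, -11, -8] -> [-3] -> [3]
  [-38, -19, 16, -19, -1, 48, -20, 43, 43] -> [-38] -> [38]
  probe: [-43, -12, -49, -2, 46, -41, 33, -21, -39, -9] -> [-43] -> [43]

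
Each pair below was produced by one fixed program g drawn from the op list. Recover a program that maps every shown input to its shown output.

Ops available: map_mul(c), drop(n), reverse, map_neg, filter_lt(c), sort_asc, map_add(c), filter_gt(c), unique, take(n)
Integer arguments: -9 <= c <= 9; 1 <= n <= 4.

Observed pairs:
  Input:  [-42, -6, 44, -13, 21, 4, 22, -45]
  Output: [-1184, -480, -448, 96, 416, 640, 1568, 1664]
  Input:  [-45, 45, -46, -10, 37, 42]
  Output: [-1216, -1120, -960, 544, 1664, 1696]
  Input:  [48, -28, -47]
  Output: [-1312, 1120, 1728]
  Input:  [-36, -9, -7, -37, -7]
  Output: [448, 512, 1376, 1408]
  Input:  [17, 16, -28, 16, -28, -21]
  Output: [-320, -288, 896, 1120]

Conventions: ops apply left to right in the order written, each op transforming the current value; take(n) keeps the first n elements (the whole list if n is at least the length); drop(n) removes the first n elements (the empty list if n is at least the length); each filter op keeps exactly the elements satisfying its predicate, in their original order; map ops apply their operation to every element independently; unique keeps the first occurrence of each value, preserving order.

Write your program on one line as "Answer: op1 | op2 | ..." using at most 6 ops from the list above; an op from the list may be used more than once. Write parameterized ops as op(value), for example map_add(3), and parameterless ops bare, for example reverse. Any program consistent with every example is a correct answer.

map_add(-7) | map_mul(-8) | reverse | map_mul(4) | sort_asc | unique

Check, running the answer program on each example:
  [-42, -6, 44, -13, 21, 4, 22, -45] -> [-49, -13, 37, -20, 14, -3, 15, -52] -> [392, 104, -296, 160, -112, 24, -120, 416] -> [416, -120, 24, -112, 160, -296, 104, 392] -> [1664, -480, 96, -448, 640, -1184, 416, 1568] -> [-1184, -480, -448, 96, 416, 640, 1568, 1664] -> [-1184, -480, -448, 96, 416, 640, 1568, 1664]
  [-45, 45, -46, -10, 37, 42] -> [-52, 38, -53, -17, 30, 35] -> [416, -304, 424, 136, -240, -280] -> [-280, -240, 136, 424, -304, 416] -> [-1120, -960, 544, 1696, -1216, 1664] -> [-1216, -1120, -960, 544, 1664, 1696] -> [-1216, -1120, -960, 544, 1664, 1696]
  [48, -28, -47] -> [41, -35, -54] -> [-328, 280, 432] -> [432, 280, -328] -> [1728, 1120, -1312] -> [-1312, 1120, 1728] -> [-1312, 1120, 1728]
  [-36, -9, -7, -37, -7] -> [-43, -16, -14, -44, -14] -> [344, 128, 112, 352, 112] -> [112, 352, 112, 128, 344] -> [448, 1408, 448, 512, 1376] -> [448, 448, 512, 1376, 1408] -> [448, 512, 1376, 1408]
  [17, 16, -28, 16, -28, -21] -> [10, 9, -35, 9, -35, -28] -> [-80, -72, 280, -72, 280, 224] -> [224, 280, -72, 280, -72, -80] -> [896, 1120, -288, 1120, -288, -320] -> [-320, -288, -288, 896, 1120, 1120] -> [-320, -288, 896, 1120]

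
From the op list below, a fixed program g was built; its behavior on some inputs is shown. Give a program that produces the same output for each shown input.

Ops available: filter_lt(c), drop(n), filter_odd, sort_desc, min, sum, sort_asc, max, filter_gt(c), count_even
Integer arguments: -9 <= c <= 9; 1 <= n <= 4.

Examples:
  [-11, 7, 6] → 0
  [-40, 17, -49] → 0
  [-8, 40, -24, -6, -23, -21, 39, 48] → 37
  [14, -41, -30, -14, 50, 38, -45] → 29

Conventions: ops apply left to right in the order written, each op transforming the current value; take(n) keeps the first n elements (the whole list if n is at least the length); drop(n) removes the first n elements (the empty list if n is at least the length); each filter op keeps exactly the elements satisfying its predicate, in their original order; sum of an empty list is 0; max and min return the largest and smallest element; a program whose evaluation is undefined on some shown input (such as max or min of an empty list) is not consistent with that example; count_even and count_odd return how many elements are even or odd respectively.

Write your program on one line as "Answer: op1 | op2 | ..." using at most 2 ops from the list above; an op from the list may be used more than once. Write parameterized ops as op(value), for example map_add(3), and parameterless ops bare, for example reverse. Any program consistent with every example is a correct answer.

drop(3) | sum

Check, running the answer program on each example:
  [-11, 7, 6] -> [] -> 0
  [-40, 17, -49] -> [] -> 0
  [-8, 40, -24, -6, -23, -21, 39, 48] -> [-6, -23, -21, 39, 48] -> 37
  [14, -41, -30, -14, 50, 38, -45] -> [-14, 50, 38, -45] -> 29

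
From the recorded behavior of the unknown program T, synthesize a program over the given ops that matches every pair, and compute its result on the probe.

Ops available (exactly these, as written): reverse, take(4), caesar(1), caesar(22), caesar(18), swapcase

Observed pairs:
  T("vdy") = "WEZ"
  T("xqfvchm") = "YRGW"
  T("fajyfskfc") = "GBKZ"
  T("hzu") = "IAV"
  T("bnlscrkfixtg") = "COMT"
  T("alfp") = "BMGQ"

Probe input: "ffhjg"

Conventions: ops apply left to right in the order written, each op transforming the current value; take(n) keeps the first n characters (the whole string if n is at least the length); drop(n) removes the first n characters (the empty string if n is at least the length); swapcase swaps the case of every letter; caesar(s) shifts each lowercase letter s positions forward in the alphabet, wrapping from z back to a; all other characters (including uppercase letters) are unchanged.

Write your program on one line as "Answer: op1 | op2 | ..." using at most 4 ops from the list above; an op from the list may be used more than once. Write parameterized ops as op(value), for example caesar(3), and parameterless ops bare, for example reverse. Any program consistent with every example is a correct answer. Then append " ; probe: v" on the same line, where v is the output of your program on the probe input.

take(4) | caesar(1) | swapcase ; probe: "GGIK"

Check, running the answer program on each example:
  "vdy" -> "vdy" -> "wez" -> "WEZ"
  "xqfvchm" -> "xqfv" -> "yrgw" -> "YRGW"
  "fajyfskfc" -> "fajy" -> "gbkz" -> "GBKZ"
  "hzu" -> "hzu" -> "iav" -> "IAV"
  "bnlscrkfixtg" -> "bnls" -> "comt" -> "COMT"
  "alfp" -> "alfp" -> "bmgq" -> "BMGQ"
  probe: "ffhjg" -> "ffhj" -> "ggik" -> "GGIK"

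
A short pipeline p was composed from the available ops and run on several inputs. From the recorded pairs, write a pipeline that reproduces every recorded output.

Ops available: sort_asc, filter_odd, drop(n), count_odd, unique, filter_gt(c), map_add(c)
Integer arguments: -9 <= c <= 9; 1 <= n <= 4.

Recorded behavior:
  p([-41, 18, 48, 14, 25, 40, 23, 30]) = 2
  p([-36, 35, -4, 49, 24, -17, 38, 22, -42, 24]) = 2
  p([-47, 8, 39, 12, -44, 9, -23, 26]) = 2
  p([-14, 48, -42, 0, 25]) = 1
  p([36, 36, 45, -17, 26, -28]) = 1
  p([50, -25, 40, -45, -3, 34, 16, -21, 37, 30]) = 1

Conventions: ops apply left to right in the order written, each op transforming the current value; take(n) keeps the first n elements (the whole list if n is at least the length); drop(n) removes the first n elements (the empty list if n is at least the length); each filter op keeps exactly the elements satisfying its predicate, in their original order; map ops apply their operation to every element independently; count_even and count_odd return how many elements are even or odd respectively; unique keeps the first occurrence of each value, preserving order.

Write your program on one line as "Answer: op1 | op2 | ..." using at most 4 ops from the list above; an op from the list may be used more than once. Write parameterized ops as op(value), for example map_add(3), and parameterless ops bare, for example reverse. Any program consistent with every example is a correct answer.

unique | filter_gt(2) | count_odd

Check, running the answer program on each example:
  [-41, 18, 48, 14, 25, 40, 23, 30] -> [-41, 18, 48, 14, 25, 40, 23, 30] -> [18, 48, 14, 25, 40, 23, 30] -> 2
  [-36, 35, -4, 49, 24, -17, 38, 22, -42, 24] -> [-36, 35, -4, 49, 24, -17, 38, 22, -42] -> [35, 49, 24, 38, 22] -> 2
  [-47, 8, 39, 12, -44, 9, -23, 26] -> [-47, 8, 39, 12, -44, 9, -23, 26] -> [8, 39, 12, 9, 26] -> 2
  [-14, 48, -42, 0, 25] -> [-14, 48, -42, 0, 25] -> [48, 25] -> 1
  [36, 36, 45, -17, 26, -28] -> [36, 45, -17, 26, -28] -> [36, 45, 26] -> 1
  [50, -25, 40, -45, -3, 34, 16, -21, 37, 30] -> [50, -25, 40, -45, -3, 34, 16, -21, 37, 30] -> [50, 40, 34, 16, 37, 30] -> 1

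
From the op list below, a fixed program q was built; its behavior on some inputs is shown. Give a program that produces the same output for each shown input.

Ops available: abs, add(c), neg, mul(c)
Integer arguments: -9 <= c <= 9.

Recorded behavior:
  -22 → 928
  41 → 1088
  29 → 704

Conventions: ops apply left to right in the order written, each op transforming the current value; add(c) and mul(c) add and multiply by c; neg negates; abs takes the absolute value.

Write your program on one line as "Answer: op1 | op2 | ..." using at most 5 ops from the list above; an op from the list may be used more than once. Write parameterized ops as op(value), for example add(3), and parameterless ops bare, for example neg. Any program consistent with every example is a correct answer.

add(-3) | add(-4) | mul(8) | mul(4) | abs

Check, running the answer program on each example:
  -22 -> -25 -> -29 -> -232 -> -928 -> 928
  41 -> 38 -> 34 -> 272 -> 1088 -> 1088
  29 -> 26 -> 22 -> 176 -> 704 -> 704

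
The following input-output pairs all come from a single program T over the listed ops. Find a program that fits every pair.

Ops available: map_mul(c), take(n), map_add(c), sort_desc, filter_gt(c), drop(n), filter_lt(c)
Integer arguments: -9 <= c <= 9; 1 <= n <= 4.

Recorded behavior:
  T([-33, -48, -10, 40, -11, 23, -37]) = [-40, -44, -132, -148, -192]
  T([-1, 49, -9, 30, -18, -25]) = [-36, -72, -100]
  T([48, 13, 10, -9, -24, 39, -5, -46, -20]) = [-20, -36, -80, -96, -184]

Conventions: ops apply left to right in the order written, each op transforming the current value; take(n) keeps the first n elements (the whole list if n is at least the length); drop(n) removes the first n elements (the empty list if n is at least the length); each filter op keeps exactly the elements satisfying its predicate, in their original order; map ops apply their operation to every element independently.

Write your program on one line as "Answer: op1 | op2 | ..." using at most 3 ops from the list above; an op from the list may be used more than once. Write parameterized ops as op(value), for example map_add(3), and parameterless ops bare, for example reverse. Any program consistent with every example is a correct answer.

filter_lt(-3) | map_mul(4) | sort_desc

Check, running the answer program on each example:
  [-33, -48, -10, 40, -11, 23, -37] -> [-33, -48, -10, -11, -37] -> [-132, -192, -40, -44, -148] -> [-40, -44, -132, -148, -192]
  [-1, 49, -9, 30, -18, -25] -> [-9, -18, -25] -> [-36, -72, -100] -> [-36, -72, -100]
  [48, 13, 10, -9, -24, 39, -5, -46, -20] -> [-9, -24, -5, -46, -20] -> [-36, -96, -20, -184, -80] -> [-20, -36, -80, -96, -184]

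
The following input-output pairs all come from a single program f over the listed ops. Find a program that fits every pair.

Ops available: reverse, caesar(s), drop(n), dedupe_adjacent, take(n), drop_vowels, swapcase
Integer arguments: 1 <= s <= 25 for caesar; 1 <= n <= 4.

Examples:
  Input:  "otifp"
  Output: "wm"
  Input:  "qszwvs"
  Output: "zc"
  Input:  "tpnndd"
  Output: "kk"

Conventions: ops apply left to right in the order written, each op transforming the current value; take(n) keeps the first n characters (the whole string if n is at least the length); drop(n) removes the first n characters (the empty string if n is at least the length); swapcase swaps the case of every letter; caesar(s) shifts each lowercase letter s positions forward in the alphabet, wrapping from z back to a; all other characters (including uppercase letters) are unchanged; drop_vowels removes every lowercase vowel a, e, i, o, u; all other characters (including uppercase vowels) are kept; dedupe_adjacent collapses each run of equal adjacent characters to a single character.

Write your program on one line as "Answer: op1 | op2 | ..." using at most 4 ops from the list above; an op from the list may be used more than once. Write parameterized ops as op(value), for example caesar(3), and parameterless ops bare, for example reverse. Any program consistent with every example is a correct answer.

caesar(7) | reverse | take(3) | take(2)

Check, running the answer program on each example:
  "otifp" -> "vapmw" -> "wmpav" -> "wmp" -> "wm"
  "qszwvs" -> "xzgdcz" -> "zcdgzx" -> "zcd" -> "zc"
  "tpnndd" -> "awuukk" -> "kkuuwa" -> "kku" -> "kk"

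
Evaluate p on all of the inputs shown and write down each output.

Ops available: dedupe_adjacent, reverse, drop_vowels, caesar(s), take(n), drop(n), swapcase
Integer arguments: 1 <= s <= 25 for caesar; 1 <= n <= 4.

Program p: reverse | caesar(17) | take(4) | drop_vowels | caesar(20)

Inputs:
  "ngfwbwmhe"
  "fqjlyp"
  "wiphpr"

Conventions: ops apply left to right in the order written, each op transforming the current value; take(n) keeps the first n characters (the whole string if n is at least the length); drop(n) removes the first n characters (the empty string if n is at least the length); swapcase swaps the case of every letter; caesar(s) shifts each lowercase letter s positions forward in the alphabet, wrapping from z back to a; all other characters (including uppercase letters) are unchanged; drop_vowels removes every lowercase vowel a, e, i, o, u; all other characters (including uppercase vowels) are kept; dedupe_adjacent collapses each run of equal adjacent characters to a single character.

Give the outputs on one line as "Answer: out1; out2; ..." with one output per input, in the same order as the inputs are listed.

Execution, op by op:
  "ngfwbwmhe" -> "ehmwbwfgn" -> "vydnsnwxe" -> "vydn" -> "vydn" -> "psxh"
  "fqjlyp" -> "pyljqf" -> "gpcahw" -> "gpca" -> "gpc" -> "ajw"
  "wiphpr" -> "rphpiw" -> "igygzn" -> "igyg" -> "gyg" -> "asa"

"psxh"; "ajw"; "asa"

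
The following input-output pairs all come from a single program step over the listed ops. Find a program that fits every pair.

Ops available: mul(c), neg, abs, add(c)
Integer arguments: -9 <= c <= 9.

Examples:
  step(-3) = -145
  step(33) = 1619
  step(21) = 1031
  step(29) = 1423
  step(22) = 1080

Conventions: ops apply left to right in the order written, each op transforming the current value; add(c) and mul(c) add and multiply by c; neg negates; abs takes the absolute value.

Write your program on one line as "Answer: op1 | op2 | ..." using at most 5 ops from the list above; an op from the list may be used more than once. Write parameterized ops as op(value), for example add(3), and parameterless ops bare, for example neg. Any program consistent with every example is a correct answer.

neg | mul(7) | mul(-7) | add(2)

Check, running the answer program on each example:
  -3 -> 3 -> 21 -> -147 -> -145
  33 -> -33 -> -231 -> 1617 -> 1619
  21 -> -21 -> -147 -> 1029 -> 1031
  29 -> -29 -> -203 -> 1421 -> 1423
  22 -> -22 -> -154 -> 1078 -> 1080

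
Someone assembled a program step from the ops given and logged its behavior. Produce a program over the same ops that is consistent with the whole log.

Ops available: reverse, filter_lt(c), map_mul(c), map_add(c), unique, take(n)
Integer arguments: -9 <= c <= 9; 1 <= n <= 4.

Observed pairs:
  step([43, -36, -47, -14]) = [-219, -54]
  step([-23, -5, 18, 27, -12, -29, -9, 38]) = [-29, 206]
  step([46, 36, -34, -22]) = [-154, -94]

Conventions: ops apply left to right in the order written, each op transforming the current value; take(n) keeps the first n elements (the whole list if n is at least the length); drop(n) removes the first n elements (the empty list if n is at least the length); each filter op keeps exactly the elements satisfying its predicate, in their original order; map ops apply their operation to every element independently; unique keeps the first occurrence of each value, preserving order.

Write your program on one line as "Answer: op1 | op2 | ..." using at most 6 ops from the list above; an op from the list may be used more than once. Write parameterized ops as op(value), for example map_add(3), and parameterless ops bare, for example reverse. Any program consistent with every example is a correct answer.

reverse | map_add(4) | map_mul(5) | map_add(-4) | take(2) | reverse

Check, running the answer program on each example:
  [43, -36, -47, -14] -> [-14, -47, -36, 43] -> [-10, -43, -32, 47] -> [-50, -215, -160, 235] -> [-54, -219, -164, 231] -> [-54, -219] -> [-219, -54]
  [-23, -5, 18, 27, -12, -29, -9, 38] -> [38, -9, -29, -12, 27, 18, -5, -23] -> [42, -5, -25, -8, 31, 22, -1, -19] -> [210, -25, -125, -40, 155, 110, -5, -95] -> [206, -29, -129, -44, 151, 106, -9, -99] -> [206, -29] -> [-29, 206]
  [46, 36, -34, -22] -> [-22, -34, 36, 46] -> [-18, -30, 40, 50] -> [-90, -150, 200, 250] -> [-94, -154, 196, 246] -> [-94, -154] -> [-154, -94]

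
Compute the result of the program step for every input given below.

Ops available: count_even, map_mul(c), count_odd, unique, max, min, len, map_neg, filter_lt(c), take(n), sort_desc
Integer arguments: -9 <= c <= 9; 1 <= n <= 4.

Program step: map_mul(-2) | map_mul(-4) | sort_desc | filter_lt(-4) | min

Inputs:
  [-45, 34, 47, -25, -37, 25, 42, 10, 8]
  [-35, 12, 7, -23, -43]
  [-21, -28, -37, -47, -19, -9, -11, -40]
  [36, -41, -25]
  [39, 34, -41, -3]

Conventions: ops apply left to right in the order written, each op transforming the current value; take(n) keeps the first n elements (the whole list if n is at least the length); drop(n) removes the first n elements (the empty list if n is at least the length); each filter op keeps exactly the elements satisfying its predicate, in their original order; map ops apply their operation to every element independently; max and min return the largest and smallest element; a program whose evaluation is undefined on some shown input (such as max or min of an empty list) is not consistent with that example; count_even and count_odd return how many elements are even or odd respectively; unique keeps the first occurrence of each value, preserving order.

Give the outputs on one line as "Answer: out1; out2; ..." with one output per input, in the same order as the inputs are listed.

-360; -344; -376; -328; -328

Execution, op by op:
  [-45, 34, 47, -25, -37, 25, 42, 10, 8] -> [90, -68, -94, 50, 74, -50, -84, -20, -16] -> [-360, 272, 376, -200, -296, 200, 336, 80, 64] -> [376, 336, 272, 200, 80, 64, -200, -296, -360] -> [-200, -296, -360] -> -360
  [-35, 12, 7, -23, -43] -> [70, -24, -14, 46, 86] -> [-280, 96, 56, -184, -344] -> [96, 56, -184, -280, -344] -> [-184, -280, -344] -> -344
  [-21, -28, -37, -47, -19, -9, -11, -40] -> [42, 56, 74, 94, 38, 18, 22, 80] -> [-168, -224, -296, -376, -152, -72, -88, -320] -> [-72, -88, -152, -168, -224, -296, -320, -376] -> [-72, -88, -152, -168, -224, -296, -320, -376] -> -376
  [36, -41, -25] -> [-72, 82, 50] -> [288, -328, -200] -> [288, -200, -328] -> [-200, -328] -> -328
  [39, 34, -41, -3] -> [-78, -68, 82, 6] -> [312, 272, -328, -24] -> [312, 272, -24, -328] -> [-24, -328] -> -328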